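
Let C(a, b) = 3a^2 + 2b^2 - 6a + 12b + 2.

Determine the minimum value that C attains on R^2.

-19

C(a,b) separates as P(a) + Q(b) + 2, so its minimum is min P + min Q + 2.
P'(a) = 6a - 6 vanishes at a ∈ {1}; Q'(b) = 4b + 12 vanishes at b ∈ {-3}.
Local minima of P (where P''>0): P(1)=-3. Local minima of Q: Q(-3)=-18.
So the global minimum of C is P(1) + Q(-3) + 2 = -3 − 18 + 2 = -19, attained at (1, -3).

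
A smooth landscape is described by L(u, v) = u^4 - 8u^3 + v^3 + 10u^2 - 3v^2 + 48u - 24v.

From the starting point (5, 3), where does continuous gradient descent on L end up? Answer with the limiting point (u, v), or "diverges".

(4, 4)

L is separable, so gradient descent decouples: u follows -∂L/∂u, v follows -∂L/∂v.
∂L/∂u = 4(u - 4)(u - 3)(u + 1); at u=5 this is 48, so u decreases.
∂L/∂v = 3(v - 4)(v + 2); at v=3 this is -15, so v increases.
u converges to its nearest critical value 4 (a local min of the u-part); v converges to 4. The iterate converges to (4, 4).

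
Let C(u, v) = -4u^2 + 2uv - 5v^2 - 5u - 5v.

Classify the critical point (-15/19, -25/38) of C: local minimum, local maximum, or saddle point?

local maximum

The Hessian of C is constant: H = [[-8, 2], [2, -10]].
det(H) = (-8)·(-10) − 2² = 76.
det(H) > 0 and tr(H) = -18 < 0, so H is negative definite and the point is a local maximum.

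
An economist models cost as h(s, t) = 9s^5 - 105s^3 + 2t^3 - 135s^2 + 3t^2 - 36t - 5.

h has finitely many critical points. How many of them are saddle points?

4

h separates as a function of s plus a function of t, so ∇h=0 decouples.
∂h/∂s = 45s(s - 3)(s + 1)(s + 2) = 0 at s ∈ {-2, -1, 0, 3}; ∂h/∂t = 6(t - 2)(t + 3) = 0 at t ∈ {-3, 2}.
The Hessian is diagonal: diag(h_ss, h_tt). Second derivatives: h_ss(-2)=-450, h_ss(-1)=180, h_ss(0)=-270, h_ss(3)=2700; h_tt(-3)=-30, h_tt(2)=30.
Saddle points occur where the two diagonal entries have opposite signs: (-2, 2), (-1, -3), (0, 2), (3, -3). Count: 4.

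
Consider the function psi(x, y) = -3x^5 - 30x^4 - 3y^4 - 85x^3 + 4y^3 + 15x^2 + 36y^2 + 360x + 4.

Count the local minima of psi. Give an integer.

psi separates as a function of x plus a function of y, so ∇psi=0 decouples.
∂psi/∂x = -15(x - 1)(x + 2)(x + 3)(x + 4) = 0 at x ∈ {-4, -3, -2, 1}; ∂psi/∂y = -12y(y - 3)(y + 2) = 0 at y ∈ {-2, 0, 3}.
The Hessian is diagonal: diag(psi_xx, psi_yy). Second derivatives: psi_xx(-4)=150, psi_xx(-3)=-60, psi_xx(-2)=90, psi_xx(1)=-900; psi_yy(-2)=-120, psi_yy(0)=72, psi_yy(3)=-180.
Local minima occur where both diagonal entries positive: (-4, 0), (-2, 0). Count: 2.

2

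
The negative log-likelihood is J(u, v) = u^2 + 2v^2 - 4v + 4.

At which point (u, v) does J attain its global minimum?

(0, 1)

J(u,v) separates as P(u) + Q(v) + 4, so its minimum is min P + min Q + 4.
P'(u) = 2u vanishes at u ∈ {0}; Q'(v) = 4v - 4 vanishes at v ∈ {1}.
Local minima of P (where P''>0): P(0)=0. Local minima of Q: Q(1)=-2.
So the global minimum of J is P(0) + Q(1) + 4 = 0 − 2 + 4 = 2, attained at (0, 1).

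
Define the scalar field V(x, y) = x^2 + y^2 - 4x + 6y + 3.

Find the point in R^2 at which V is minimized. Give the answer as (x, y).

V(x,y) separates as P(x) + Q(y) + 3, so its minimum is min P + min Q + 3.
P'(x) = 2x - 4 vanishes at x ∈ {2}; Q'(y) = 2y + 6 vanishes at y ∈ {-3}.
Local minima of P (where P''>0): P(2)=-4. Local minima of Q: Q(-3)=-9.
So the global minimum of V is P(2) + Q(-3) + 3 = -4 − 9 + 3 = -10, attained at (2, -3).

(2, -3)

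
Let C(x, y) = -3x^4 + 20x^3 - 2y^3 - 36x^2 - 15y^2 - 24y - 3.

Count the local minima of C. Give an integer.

1

C separates as a function of x plus a function of y, so ∇C=0 decouples.
∂C/∂x = -12x(x - 3)(x - 2) = 0 at x ∈ {0, 2, 3}; ∂C/∂y = -6(y + 1)(y + 4) = 0 at y ∈ {-4, -1}.
The Hessian is diagonal: diag(C_xx, C_yy). Second derivatives: C_xx(0)=-72, C_xx(2)=24, C_xx(3)=-36; C_yy(-4)=18, C_yy(-1)=-18.
Local minima occur where both diagonal entries positive: (2, -4). Count: 1.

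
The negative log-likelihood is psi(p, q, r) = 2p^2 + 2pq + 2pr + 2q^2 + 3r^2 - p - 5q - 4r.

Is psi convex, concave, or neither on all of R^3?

convex

psi is quadratic, so its Hessian is the constant matrix H = [[4, 2, 2], [2, 4, 0], [2, 0, 6]].
Leading principal minors: 4, 12, 56.
All positive ⇒ H ≻ 0 ⇒ convex.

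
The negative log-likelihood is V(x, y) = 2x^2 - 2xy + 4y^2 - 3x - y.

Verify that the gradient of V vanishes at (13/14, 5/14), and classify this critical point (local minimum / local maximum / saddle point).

∇V = (4x - 2y - 3, -2x + 8y - 1); substituting (13/14, 5/14) gives ∇V = (0, 0), so (13/14, 5/14) is indeed a critical point.
The Hessian of V is constant: H = [[4, -2], [-2, 8]].
det(H) = 4·8 − (-2)² = 28.
det(H) > 0 and tr(H) = 12 > 0, so H is positive definite and the point is a local minimum.

local minimum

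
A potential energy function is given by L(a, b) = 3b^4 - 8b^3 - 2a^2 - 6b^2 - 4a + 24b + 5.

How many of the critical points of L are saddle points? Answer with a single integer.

L separates as a function of a plus a function of b, so ∇L=0 decouples.
∂L/∂a = -4(a + 1) = 0 at a ∈ {-1}; ∂L/∂b = 12(b - 2)(b - 1)(b + 1) = 0 at b ∈ {-1, 1, 2}.
The Hessian is diagonal: diag(L_aa, L_bb). Second derivatives: L_aa(-1)=-4; L_bb(-1)=72, L_bb(1)=-24, L_bb(2)=36.
Saddle points occur where the two diagonal entries have opposite signs: (-1, -1), (-1, 2). Count: 2.

2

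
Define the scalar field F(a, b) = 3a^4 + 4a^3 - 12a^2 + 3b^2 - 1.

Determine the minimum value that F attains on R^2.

F(a,b) separates as P(a) + Q(b) − 1, so its minimum is min P + min Q − 1.
P'(a) = 12a(a - 1)(a + 2) vanishes at a ∈ {-2, 0, 1}; Q'(b) = 6b vanishes at b ∈ {0}.
Local minima of P (where P''>0): P(-2)=-32, P(1)=-5. Local minima of Q: Q(0)=0.
So the global minimum of F is P(-2) + Q(0) − 1 = -32 + 0 − 1 = -33, attained at (-2, 0).

-33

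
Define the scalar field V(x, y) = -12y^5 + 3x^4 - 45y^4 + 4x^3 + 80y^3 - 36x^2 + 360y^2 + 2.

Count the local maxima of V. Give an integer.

V separates as a function of x plus a function of y, so ∇V=0 decouples.
∂V/∂x = 12x(x - 2)(x + 3) = 0 at x ∈ {-3, 0, 2}; ∂V/∂y = -60y(y - 2)(y + 2)(y + 3) = 0 at y ∈ {-3, -2, 0, 2}.
The Hessian is diagonal: diag(V_xx, V_yy). Second derivatives: V_xx(-3)=180, V_xx(0)=-72, V_xx(2)=120; V_yy(-3)=900, V_yy(-2)=-480, V_yy(0)=720, V_yy(2)=-2400.
Local maxima occur where both diagonal entries negative: (0, -2), (0, 2). Count: 2.

2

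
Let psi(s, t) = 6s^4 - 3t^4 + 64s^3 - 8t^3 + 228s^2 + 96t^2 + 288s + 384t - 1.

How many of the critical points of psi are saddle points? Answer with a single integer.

5

psi separates as a function of s plus a function of t, so ∇psi=0 decouples.
∂psi/∂s = 24(s + 1)(s + 3)(s + 4) = 0 at s ∈ {-4, -3, -1}; ∂psi/∂t = -12(t - 4)(t + 2)(t + 4) = 0 at t ∈ {-4, -2, 4}.
The Hessian is diagonal: diag(psi_ss, psi_tt). Second derivatives: psi_ss(-4)=72, psi_ss(-3)=-48, psi_ss(-1)=144; psi_tt(-4)=-192, psi_tt(-2)=144, psi_tt(4)=-576.
Saddle points occur where the two diagonal entries have opposite signs: (-4, -4), (-4, 4), (-3, -2), (-1, -4), (-1, 4). Count: 5.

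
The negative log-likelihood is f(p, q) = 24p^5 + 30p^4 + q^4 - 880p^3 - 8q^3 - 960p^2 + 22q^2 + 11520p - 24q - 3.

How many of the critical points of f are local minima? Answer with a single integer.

4

f separates as a function of p plus a function of q, so ∇f=0 decouples.
∂f/∂p = 120(p - 4)(p - 2)(p + 3)(p + 4) = 0 at p ∈ {-4, -3, 2, 4}; ∂f/∂q = 4(q - 3)(q - 2)(q - 1) = 0 at q ∈ {1, 2, 3}.
The Hessian is diagonal: diag(f_pp, f_qq). Second derivatives: f_pp(-4)=-5760, f_pp(-3)=4200, f_pp(2)=-7200, f_pp(4)=13440; f_qq(1)=8, f_qq(2)=-4, f_qq(3)=8.
Local minima occur where both diagonal entries positive: (-3, 1), (-3, 3), (4, 1), (4, 3). Count: 4.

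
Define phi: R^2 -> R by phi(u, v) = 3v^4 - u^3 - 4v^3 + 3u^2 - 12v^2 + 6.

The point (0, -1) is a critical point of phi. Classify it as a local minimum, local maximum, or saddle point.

The mixed partial ∂²phi/∂u∂v is 0, so the Hessian at any point is diag(phi_uu, phi_vv) = diag(6(-u + 1), 12(3v^2 - 2v - 2)).
At (0, -1): H = diag(6, 36).
Both eigenvalues are positive, so H is positive definite: a local minimum.

local minimum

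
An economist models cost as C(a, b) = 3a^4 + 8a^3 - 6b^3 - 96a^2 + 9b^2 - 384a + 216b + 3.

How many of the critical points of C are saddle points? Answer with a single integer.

C separates as a function of a plus a function of b, so ∇C=0 decouples.
∂C/∂a = 12(a - 4)(a + 2)(a + 4) = 0 at a ∈ {-4, -2, 4}; ∂C/∂b = -18(b - 4)(b + 3) = 0 at b ∈ {-3, 4}.
The Hessian is diagonal: diag(C_aa, C_bb). Second derivatives: C_aa(-4)=192, C_aa(-2)=-144, C_aa(4)=576; C_bb(-3)=126, C_bb(4)=-126.
Saddle points occur where the two diagonal entries have opposite signs: (-4, 4), (-2, -3), (4, 4). Count: 3.

3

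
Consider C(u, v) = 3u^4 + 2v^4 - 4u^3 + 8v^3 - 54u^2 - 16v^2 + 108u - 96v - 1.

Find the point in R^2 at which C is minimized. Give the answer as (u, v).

(-3, 2)

C(u,v) separates as P(u) + Q(v) − 1, so its minimum is min P + min Q − 1.
P'(u) = 12(u - 3)(u - 1)(u + 3) vanishes at u ∈ {-3, 1, 3}; Q'(v) = 8(v - 2)(v + 2)(v + 3) vanishes at v ∈ {-3, -2, 2}.
Local minima of P (where P''>0): P(-3)=-459, P(3)=-27. Local minima of Q: Q(-3)=90, Q(2)=-160.
So the global minimum of C is P(-3) + Q(2) − 1 = -459 − 160 − 1 = -620, attained at (-3, 2).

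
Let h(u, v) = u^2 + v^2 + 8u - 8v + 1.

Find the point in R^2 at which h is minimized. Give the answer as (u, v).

h(u,v) separates as P(u) + Q(v) + 1, so its minimum is min P + min Q + 1.
P'(u) = 2u + 8 vanishes at u ∈ {-4}; Q'(v) = 2v - 8 vanishes at v ∈ {4}.
Local minima of P (where P''>0): P(-4)=-16. Local minima of Q: Q(4)=-16.
So the global minimum of h is P(-4) + Q(4) + 1 = -16 − 16 + 1 = -31, attained at (-4, 4).

(-4, 4)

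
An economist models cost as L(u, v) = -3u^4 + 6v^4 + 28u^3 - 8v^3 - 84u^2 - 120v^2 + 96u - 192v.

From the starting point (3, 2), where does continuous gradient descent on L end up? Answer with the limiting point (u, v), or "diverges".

L is separable, so gradient descent decouples: u follows -∂L/∂u, v follows -∂L/∂v.
∂L/∂u = -12(u - 4)(u - 2)(u - 1); at u=3 this is 24, so u decreases.
∂L/∂v = 24(v - 4)(v + 1)(v + 2); at v=2 this is -576, so v increases.
u converges to its nearest critical value 2 (a local min of the u-part); v converges to 4. The iterate converges to (2, 4).

(2, 4)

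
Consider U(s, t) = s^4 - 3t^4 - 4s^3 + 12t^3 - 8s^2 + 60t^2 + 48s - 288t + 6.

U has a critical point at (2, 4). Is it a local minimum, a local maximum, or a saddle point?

local maximum

The mixed partial ∂²U/∂s∂t is 0, so the Hessian at any point is diag(U_ss, U_tt) = diag(4(3s^2 - 6s - 4), 12(-3t^2 + 6t + 10)).
At (2, 4): H = diag(-16, -168).
Both eigenvalues are negative, so H is negative definite: a local maximum.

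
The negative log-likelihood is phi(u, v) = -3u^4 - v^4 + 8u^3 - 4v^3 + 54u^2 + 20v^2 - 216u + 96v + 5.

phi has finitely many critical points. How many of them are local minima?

1

phi separates as a function of u plus a function of v, so ∇phi=0 decouples.
∂phi/∂u = -12(u - 3)(u - 2)(u + 3) = 0 at u ∈ {-3, 2, 3}; ∂phi/∂v = -4(v - 3)(v + 2)(v + 4) = 0 at v ∈ {-4, -2, 3}.
The Hessian is diagonal: diag(phi_uu, phi_vv). Second derivatives: phi_uu(-3)=-360, phi_uu(2)=60, phi_uu(3)=-72; phi_vv(-4)=-56, phi_vv(-2)=40, phi_vv(3)=-140.
Local minima occur where both diagonal entries positive: (2, -2). Count: 1.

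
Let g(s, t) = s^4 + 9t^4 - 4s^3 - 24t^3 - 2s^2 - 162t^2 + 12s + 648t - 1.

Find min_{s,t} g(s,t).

g(s,t) separates as P(s) + Q(t) − 1, so its minimum is min P + min Q − 1.
P'(s) = 4(s - 3)(s - 1)(s + 1) vanishes at s ∈ {-1, 1, 3}; Q'(t) = 36(t - 3)(t - 2)(t + 3) vanishes at t ∈ {-3, 2, 3}.
Local minima of P (where P''>0): P(-1)=-9, P(3)=-9. Local minima of Q: Q(-3)=-2025, Q(3)=567.
So the global minimum of g is P(-1) + Q(-3) − 1 = -9 − 2025 − 1 = -2035, attained at (-1, -3).

-2035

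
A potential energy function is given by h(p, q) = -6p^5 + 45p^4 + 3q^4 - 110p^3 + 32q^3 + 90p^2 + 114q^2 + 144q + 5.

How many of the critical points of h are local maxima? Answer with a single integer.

h separates as a function of p plus a function of q, so ∇h=0 decouples.
∂h/∂p = -30p(p - 3)(p - 2)(p - 1) = 0 at p ∈ {0, 1, 2, 3}; ∂h/∂q = 12(q + 1)(q + 3)(q + 4) = 0 at q ∈ {-4, -3, -1}.
The Hessian is diagonal: diag(h_pp, h_qq). Second derivatives: h_pp(0)=180, h_pp(1)=-60, h_pp(2)=60, h_pp(3)=-180; h_qq(-4)=36, h_qq(-3)=-24, h_qq(-1)=72.
Local maxima occur where both diagonal entries negative: (1, -3), (3, -3). Count: 2.

2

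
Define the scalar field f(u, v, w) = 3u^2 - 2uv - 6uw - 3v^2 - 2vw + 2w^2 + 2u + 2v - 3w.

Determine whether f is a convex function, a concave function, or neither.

f is quadratic, so its Hessian is the constant matrix H = [[6, -2, -6], [-2, -6, -2], [-6, -2, 4]].
Leading principal minors: 6, -40, -16.
Neither pattern holds ⇒ H is indefinite ⇒ neither convex nor concave.

neither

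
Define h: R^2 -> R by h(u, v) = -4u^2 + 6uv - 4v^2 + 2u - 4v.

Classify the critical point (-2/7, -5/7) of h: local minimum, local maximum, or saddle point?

local maximum

The Hessian of h is constant: H = [[-8, 6], [6, -8]].
det(H) = (-8)·(-8) − 6² = 28.
det(H) > 0 and tr(H) = -16 < 0, so H is negative definite and the point is a local maximum.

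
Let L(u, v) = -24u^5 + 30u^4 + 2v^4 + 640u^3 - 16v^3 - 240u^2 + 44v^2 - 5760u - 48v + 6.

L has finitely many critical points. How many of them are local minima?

L separates as a function of u plus a function of v, so ∇L=0 decouples.
∂L/∂u = -120(u - 4)(u - 2)(u + 2)(u + 3) = 0 at u ∈ {-3, -2, 2, 4}; ∂L/∂v = 8(v - 3)(v - 2)(v - 1) = 0 at v ∈ {1, 2, 3}.
The Hessian is diagonal: diag(L_uu, L_vv). Second derivatives: L_uu(-3)=4200, L_uu(-2)=-2880, L_uu(2)=4800, L_uu(4)=-10080; L_vv(1)=16, L_vv(2)=-8, L_vv(3)=16.
Local minima occur where both diagonal entries positive: (-3, 1), (-3, 3), (2, 1), (2, 3). Count: 4.

4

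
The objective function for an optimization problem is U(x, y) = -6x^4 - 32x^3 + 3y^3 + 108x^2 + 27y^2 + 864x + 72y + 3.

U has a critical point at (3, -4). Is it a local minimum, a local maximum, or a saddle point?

The mixed partial ∂²U/∂x∂y is 0, so the Hessian at any point is diag(U_xx, U_yy) = diag(24(-3x^2 - 8x + 9), 18(y + 3)).
At (3, -4): H = diag(-1008, -18).
Both eigenvalues are negative, so H is negative definite: a local maximum.

local maximum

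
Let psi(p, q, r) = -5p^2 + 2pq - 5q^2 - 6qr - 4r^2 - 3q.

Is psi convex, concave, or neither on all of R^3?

concave

psi is quadratic, so its Hessian is the constant matrix H = [[-10, 2, 0], [2, -10, -6], [0, -6, -8]].
Leading principal minors: -10, 96, -408.
Signs alternate −, +, − ⇒ H ≺ 0 ⇒ concave.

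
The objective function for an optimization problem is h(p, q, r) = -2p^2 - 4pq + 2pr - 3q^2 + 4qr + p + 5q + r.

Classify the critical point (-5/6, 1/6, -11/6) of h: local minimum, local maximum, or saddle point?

The Hessian is constant: H = [[-4, -4, 2], [-4, -6, 4], [2, 4, 0]].
Leading principal minors: Δ₁ = -4, Δ₂ = 8, Δ₃ = 24.
The minors fit neither the all-positive nor the alternating-sign pattern, so H is indefinite: a saddle point.

saddle point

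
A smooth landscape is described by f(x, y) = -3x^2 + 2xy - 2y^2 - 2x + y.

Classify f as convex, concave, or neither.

f is quadratic, so its Hessian is the constant matrix H = [[-6, 2], [2, -4]].
det(H) = 20, tr(H) = -10.
det(H) > 0 and tr(H) < 0, so H is negative definite everywhere: concave.

concave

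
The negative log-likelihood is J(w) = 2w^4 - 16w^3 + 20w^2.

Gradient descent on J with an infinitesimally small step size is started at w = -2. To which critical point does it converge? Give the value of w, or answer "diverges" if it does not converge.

J'(w) = 8w(w - 5)(w - 1), so J'(-2) = -336.
Gradient descent moves in the -J' direction, i.e. w is increasing.
The nearest critical point in that direction is w = 0, where J'' = 40 > 0 (a local minimum). The iterate converges there.

0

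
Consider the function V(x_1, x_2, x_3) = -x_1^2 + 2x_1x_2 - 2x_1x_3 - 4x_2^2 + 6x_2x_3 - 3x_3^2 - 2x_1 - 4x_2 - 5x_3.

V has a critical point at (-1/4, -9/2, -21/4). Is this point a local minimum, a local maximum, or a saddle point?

The Hessian is constant: H = [[-2, 2, -2], [2, -8, 6], [-2, 6, -6]].
Leading principal minors: Δ₁ = -2, Δ₂ = 12, Δ₃ = -16.
The minors alternate sign starting negative (−, +, −), so H is negative definite: a local maximum.

local maximum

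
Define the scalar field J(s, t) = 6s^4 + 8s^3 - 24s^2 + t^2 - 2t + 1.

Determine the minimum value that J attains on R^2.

J(s,t) separates as P(s) + Q(t) + 1, so its minimum is min P + min Q + 1.
P'(s) = 24s(s - 1)(s + 2) vanishes at s ∈ {-2, 0, 1}; Q'(t) = 2(t - 1) vanishes at t ∈ {1}.
Local minima of P (where P''>0): P(-2)=-64, P(1)=-10. Local minima of Q: Q(1)=-1.
So the global minimum of J is P(-2) + Q(1) + 1 = -64 − 1 + 1 = -64, attained at (-2, 1).

-64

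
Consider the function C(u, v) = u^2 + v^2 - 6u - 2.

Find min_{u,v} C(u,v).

C(u,v) separates as P(u) + Q(v) − 2, so its minimum is min P + min Q − 2.
P'(u) = 2u - 6 vanishes at u ∈ {3}; Q'(v) = 2v vanishes at v ∈ {0}.
Local minima of P (where P''>0): P(3)=-9. Local minima of Q: Q(0)=0.
So the global minimum of C is P(3) + Q(0) − 2 = -9 + 0 − 2 = -11, attained at (3, 0).

-11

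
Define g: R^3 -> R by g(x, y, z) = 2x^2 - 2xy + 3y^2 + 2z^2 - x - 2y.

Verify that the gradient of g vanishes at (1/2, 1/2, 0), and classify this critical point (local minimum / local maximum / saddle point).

∇g = (4x - 2y - 1, -2x + 6y - 2, 4z); substituting (1/2, 1/2, 0) gives ∇g = (0, 0, 0), so (1/2, 1/2, 0) is indeed a critical point.
The Hessian is constant: H = [[4, -2, 0], [-2, 6, 0], [0, 0, 4]].
Leading principal minors: Δ₁ = 4, Δ₂ = 20, Δ₃ = 80.
All leading minors are positive, so H is positive definite: a local minimum.

local minimum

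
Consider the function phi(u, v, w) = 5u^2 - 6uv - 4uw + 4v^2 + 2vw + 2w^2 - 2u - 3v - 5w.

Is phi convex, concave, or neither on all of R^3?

convex

phi is quadratic, so its Hessian is the constant matrix H = [[10, -6, -4], [-6, 8, 2], [-4, 2, 4]].
Leading principal minors: 10, 44, 104.
All positive ⇒ H ≻ 0 ⇒ convex.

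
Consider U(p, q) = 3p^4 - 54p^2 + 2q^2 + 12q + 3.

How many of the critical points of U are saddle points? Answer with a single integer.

1

U separates as a function of p plus a function of q, so ∇U=0 decouples.
∂U/∂p = 12p(p - 3)(p + 3) = 0 at p ∈ {-3, 0, 3}; ∂U/∂q = 4(q + 3) = 0 at q ∈ {-3}.
The Hessian is diagonal: diag(U_pp, U_qq). Second derivatives: U_pp(-3)=216, U_pp(0)=-108, U_pp(3)=216; U_qq(-3)=4.
Saddle points occur where the two diagonal entries have opposite signs: (0, -3). Count: 1.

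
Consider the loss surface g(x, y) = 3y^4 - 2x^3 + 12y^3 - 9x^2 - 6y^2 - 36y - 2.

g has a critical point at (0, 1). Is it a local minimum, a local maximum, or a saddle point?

saddle point

The mixed partial ∂²g/∂x∂y is 0, so the Hessian at any point is diag(g_xx, g_yy) = diag(-6(2x + 3), 12(3y^2 + 6y - 1)).
At (0, 1): H = diag(-18, 96).
The eigenvalues have opposite signs, so H is indefinite: a saddle point.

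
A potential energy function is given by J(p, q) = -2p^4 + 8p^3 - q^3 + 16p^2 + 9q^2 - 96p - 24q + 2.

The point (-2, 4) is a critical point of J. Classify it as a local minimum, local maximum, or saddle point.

local maximum

The mixed partial ∂²J/∂p∂q is 0, so the Hessian at any point is diag(J_pp, J_qq) = diag(8(-3p^2 + 6p + 4), 6(-q + 3)).
At (-2, 4): H = diag(-160, -6).
Both eigenvalues are negative, so H is negative definite: a local maximum.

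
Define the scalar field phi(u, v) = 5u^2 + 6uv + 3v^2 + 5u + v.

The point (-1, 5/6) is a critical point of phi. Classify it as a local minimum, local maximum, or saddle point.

local minimum

The Hessian of phi is constant: H = [[10, 6], [6, 6]].
det(H) = 10·6 − 6² = 24.
det(H) > 0 and tr(H) = 16 > 0, so H is positive definite and the point is a local minimum.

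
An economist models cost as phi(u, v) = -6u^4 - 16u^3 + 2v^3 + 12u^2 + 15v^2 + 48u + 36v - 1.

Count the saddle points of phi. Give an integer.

3

phi separates as a function of u plus a function of v, so ∇phi=0 decouples.
∂phi/∂u = -24(u - 1)(u + 1)(u + 2) = 0 at u ∈ {-2, -1, 1}; ∂phi/∂v = 6(v + 2)(v + 3) = 0 at v ∈ {-3, -2}.
The Hessian is diagonal: diag(phi_uu, phi_vv). Second derivatives: phi_uu(-2)=-72, phi_uu(-1)=48, phi_uu(1)=-144; phi_vv(-3)=-6, phi_vv(-2)=6.
Saddle points occur where the two diagonal entries have opposite signs: (-2, -2), (-1, -3), (1, -2). Count: 3.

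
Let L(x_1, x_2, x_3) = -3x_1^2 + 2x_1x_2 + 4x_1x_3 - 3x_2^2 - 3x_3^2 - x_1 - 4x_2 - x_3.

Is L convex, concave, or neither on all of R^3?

concave

L is quadratic, so its Hessian is the constant matrix H = [[-6, 2, 4], [2, -6, 0], [4, 0, -6]].
Leading principal minors: -6, 32, -96.
Signs alternate −, +, − ⇒ H ≺ 0 ⇒ concave.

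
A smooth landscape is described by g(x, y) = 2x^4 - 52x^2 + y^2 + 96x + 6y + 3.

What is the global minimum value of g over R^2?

g(x,y) separates as P(x) + Q(y) + 3, so its minimum is min P + min Q + 3.
P'(x) = 8(x - 3)(x - 1)(x + 4) vanishes at x ∈ {-4, 1, 3}; Q'(y) = 2y + 6 vanishes at y ∈ {-3}.
Local minima of P (where P''>0): P(-4)=-704, P(3)=-18. Local minima of Q: Q(-3)=-9.
So the global minimum of g is P(-4) + Q(-3) + 3 = -704 − 9 + 3 = -710, attained at (-4, -3).

-710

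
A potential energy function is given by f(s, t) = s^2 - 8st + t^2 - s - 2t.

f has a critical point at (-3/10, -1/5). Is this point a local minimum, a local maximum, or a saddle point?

saddle point

The Hessian of f is constant: H = [[2, -8], [-8, 2]].
det(H) = 2·2 − (-8)² = -60.
Since det(H) < 0, H is indefinite and the critical point is a saddle point.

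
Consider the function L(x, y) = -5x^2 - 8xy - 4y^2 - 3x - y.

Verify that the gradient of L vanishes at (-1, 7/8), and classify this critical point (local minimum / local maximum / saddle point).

∇L = (-10x - 8y - 3, -8x - 8y - 1); substituting (-1, 7/8) gives ∇L = (0, 0), so (-1, 7/8) is indeed a critical point.
The Hessian of L is constant: H = [[-10, -8], [-8, -8]].
det(H) = (-10)·(-8) − (-8)² = 16.
det(H) > 0 and tr(H) = -18 < 0, so H is negative definite and the point is a local maximum.

local maximum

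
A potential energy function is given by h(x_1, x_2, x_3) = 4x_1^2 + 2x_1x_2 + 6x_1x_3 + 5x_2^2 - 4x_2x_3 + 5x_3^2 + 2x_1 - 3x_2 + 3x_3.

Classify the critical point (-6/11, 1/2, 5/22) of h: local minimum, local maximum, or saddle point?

The Hessian is constant: H = [[8, 2, 6], [2, 10, -4], [6, -4, 10]].
Leading principal minors: Δ₁ = 8, Δ₂ = 76, Δ₃ = 176.
All leading minors are positive, so H is positive definite: a local minimum.

local minimum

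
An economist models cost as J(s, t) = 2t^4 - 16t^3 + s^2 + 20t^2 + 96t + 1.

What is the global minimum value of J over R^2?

J(s,t) separates as P(s) + Q(t) + 1, so its minimum is min P + min Q + 1.
P'(s) = 2s vanishes at s ∈ {0}; Q'(t) = 8(t - 4)(t - 3)(t + 1) vanishes at t ∈ {-1, 3, 4}.
Local minima of P (where P''>0): P(0)=0. Local minima of Q: Q(-1)=-58, Q(4)=192.
So the global minimum of J is P(0) + Q(-1) + 1 = 0 − 58 + 1 = -57, attained at (0, -1).

-57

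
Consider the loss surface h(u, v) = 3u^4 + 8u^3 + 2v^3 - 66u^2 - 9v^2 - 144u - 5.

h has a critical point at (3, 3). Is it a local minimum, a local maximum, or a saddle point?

The mixed partial ∂²h/∂u∂v is 0, so the Hessian at any point is diag(h_uu, h_vv) = diag(12(3u^2 + 4u - 11), 6(2v - 3)).
At (3, 3): H = diag(336, 18).
Both eigenvalues are positive, so H is positive definite: a local minimum.

local minimum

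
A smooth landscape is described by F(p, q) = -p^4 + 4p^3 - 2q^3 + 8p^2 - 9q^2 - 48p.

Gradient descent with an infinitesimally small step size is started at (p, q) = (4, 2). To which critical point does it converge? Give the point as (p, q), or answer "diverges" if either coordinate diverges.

diverges

F is separable, so gradient descent decouples: p follows -∂F/∂p, q follows -∂F/∂q.
∂F/∂p = -4(p - 3)(p - 2)(p + 2); at p=4 this is -48, so p increases.
∂F/∂q = -6q(q + 3); at q=2 this is -60, so q increases.
The p-coordinate has no critical point in that direction and runs off to infinity.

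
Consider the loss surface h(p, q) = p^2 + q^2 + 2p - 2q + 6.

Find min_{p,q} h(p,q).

h(p,q) separates as A(p) + B(q) + 6, so its minimum is min A + min B + 6.
A'(p) = 2p + 2 vanishes at p ∈ {-1}; B'(q) = 2q - 2 vanishes at q ∈ {1}.
Local minima of A (where A''>0): A(-1)=-1. Local minima of B: B(1)=-1.
So the global minimum of h is A(-1) + B(1) + 6 = -1 − 1 + 6 = 4, attained at (-1, 1).

4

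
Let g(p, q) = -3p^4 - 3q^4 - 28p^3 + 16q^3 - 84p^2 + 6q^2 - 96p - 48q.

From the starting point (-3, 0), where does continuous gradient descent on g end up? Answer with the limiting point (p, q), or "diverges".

(-2, 1)

g is separable, so gradient descent decouples: p follows -∂g/∂p, q follows -∂g/∂q.
∂g/∂p = -12(p + 1)(p + 2)(p + 4); at p=-3 this is -24, so p increases.
∂g/∂q = -12(q - 4)(q - 1)(q + 1); at q=0 this is -48, so q increases.
p converges to its nearest critical value -2 (a local min of the p-part); q converges to 1. The iterate converges to (-2, 1).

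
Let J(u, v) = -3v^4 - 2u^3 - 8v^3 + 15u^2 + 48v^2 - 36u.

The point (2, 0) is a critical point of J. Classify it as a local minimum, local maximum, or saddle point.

local minimum

The mixed partial ∂²J/∂u∂v is 0, so the Hessian at any point is diag(J_uu, J_vv) = diag(6(-2u + 5), 12(-3v^2 - 4v + 8)).
At (2, 0): H = diag(6, 96).
Both eigenvalues are positive, so H is positive definite: a local minimum.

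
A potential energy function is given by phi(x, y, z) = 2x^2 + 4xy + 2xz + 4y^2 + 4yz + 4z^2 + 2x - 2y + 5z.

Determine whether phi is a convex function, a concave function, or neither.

convex

phi is quadratic, so its Hessian is the constant matrix H = [[4, 4, 2], [4, 8, 4], [2, 4, 8]].
Leading principal minors: 4, 16, 96.
All positive ⇒ H ≻ 0 ⇒ convex.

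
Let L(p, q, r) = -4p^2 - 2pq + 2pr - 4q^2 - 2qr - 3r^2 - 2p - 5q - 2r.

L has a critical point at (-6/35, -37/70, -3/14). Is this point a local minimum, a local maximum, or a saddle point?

The Hessian is constant: H = [[-8, -2, 2], [-2, -8, -2], [2, -2, -6]].
Leading principal minors: Δ₁ = -8, Δ₂ = 60, Δ₃ = -280.
The minors alternate sign starting negative (−, +, −), so H is negative definite: a local maximum.

local maximum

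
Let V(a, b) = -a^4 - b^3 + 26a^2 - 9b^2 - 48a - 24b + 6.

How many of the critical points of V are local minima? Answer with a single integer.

1

V separates as a function of a plus a function of b, so ∇V=0 decouples.
∂V/∂a = -4(a - 3)(a - 1)(a + 4) = 0 at a ∈ {-4, 1, 3}; ∂V/∂b = -3(b + 2)(b + 4) = 0 at b ∈ {-4, -2}.
The Hessian is diagonal: diag(V_aa, V_bb). Second derivatives: V_aa(-4)=-140, V_aa(1)=40, V_aa(3)=-56; V_bb(-4)=6, V_bb(-2)=-6.
Local minima occur where both diagonal entries positive: (1, -4). Count: 1.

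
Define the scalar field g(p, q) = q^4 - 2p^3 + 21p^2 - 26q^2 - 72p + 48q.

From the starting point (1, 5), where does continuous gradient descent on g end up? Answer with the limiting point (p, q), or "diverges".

(3, 3)

g is separable, so gradient descent decouples: p follows -∂g/∂p, q follows -∂g/∂q.
∂g/∂p = -6(p - 4)(p - 3); at p=1 this is -36, so p increases.
∂g/∂q = 4(q - 3)(q - 1)(q + 4); at q=5 this is 288, so q decreases.
p converges to its nearest critical value 3 (a local min of the p-part); q converges to 3. The iterate converges to (3, 3).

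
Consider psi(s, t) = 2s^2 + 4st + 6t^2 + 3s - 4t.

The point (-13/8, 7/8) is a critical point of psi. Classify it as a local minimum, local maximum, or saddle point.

local minimum

The Hessian of psi is constant: H = [[4, 4], [4, 12]].
det(H) = 4·12 − 4² = 32.
det(H) > 0 and tr(H) = 16 > 0, so H is positive definite and the point is a local minimum.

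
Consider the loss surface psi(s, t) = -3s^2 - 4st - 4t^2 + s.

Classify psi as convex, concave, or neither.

psi is quadratic, so its Hessian is the constant matrix H = [[-6, -4], [-4, -8]].
det(H) = 32, tr(H) = -14.
det(H) > 0 and tr(H) < 0, so H is negative definite everywhere: concave.

concave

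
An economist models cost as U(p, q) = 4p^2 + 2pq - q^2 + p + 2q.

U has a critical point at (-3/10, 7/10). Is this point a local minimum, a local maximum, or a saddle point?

The Hessian of U is constant: H = [[8, 2], [2, -2]].
det(H) = 8·(-2) − 2² = -20.
Since det(H) < 0, H is indefinite and the critical point is a saddle point.

saddle point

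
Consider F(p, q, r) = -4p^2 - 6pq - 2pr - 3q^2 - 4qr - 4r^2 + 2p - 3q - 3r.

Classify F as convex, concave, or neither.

concave

F is quadratic, so its Hessian is the constant matrix H = [[-8, -6, -2], [-6, -6, -4], [-2, -4, -8]].
Leading principal minors: -8, 12, -40.
Signs alternate −, +, − ⇒ H ≺ 0 ⇒ concave.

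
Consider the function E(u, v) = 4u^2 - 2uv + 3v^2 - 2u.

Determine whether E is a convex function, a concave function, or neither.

convex

E is quadratic, so its Hessian is the constant matrix H = [[8, -2], [-2, 6]].
det(H) = 44, tr(H) = 14.
det(H) > 0 and tr(H) > 0, so H is positive definite everywhere: convex.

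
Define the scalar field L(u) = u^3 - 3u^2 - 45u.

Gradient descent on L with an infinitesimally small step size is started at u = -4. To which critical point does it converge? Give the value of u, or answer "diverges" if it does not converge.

diverges

L'(u) = 3(u - 5)(u + 3), so L'(-4) = 27.
Gradient descent moves in the -L' direction, i.e. u is decreasing.
There is no critical point below u=-4, and L' keeps the same sign, so the iterate runs off to −∞.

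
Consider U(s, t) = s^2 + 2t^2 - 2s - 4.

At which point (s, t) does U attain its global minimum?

U(s,t) separates as P(s) + Q(t) − 4, so its minimum is min P + min Q − 4.
P'(s) = 2s - 2 vanishes at s ∈ {1}; Q'(t) = 4t vanishes at t ∈ {0}.
Local minima of P (where P''>0): P(1)=-1. Local minima of Q: Q(0)=0.
So the global minimum of U is P(1) + Q(0) − 4 = -1 + 0 − 4 = -5, attained at (1, 0).

(1, 0)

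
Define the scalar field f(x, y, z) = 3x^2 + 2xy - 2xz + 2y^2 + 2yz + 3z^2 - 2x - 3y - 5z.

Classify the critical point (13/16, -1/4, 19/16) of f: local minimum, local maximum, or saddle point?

local minimum

The Hessian is constant: H = [[6, 2, -2], [2, 4, 2], [-2, 2, 6]].
Leading principal minors: Δ₁ = 6, Δ₂ = 20, Δ₃ = 64.
All leading minors are positive, so H is positive definite: a local minimum.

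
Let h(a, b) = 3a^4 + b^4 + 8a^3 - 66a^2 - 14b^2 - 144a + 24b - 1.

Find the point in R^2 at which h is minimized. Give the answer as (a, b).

(3, -3)

h(a,b) separates as P(a) + Q(b) − 1, so its minimum is min P + min Q − 1.
P'(a) = 12(a - 3)(a + 1)(a + 4) vanishes at a ∈ {-4, -1, 3}; Q'(b) = 4(b - 2)(b - 1)(b + 3) vanishes at b ∈ {-3, 1, 2}.
Local minima of P (where P''>0): P(-4)=-224, P(3)=-567. Local minima of Q: Q(-3)=-117, Q(2)=8.
So the global minimum of h is P(3) + Q(-3) − 1 = -567 − 117 − 1 = -685, attained at (3, -3).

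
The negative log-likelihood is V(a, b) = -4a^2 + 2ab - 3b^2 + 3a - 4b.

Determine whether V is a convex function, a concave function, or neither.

concave

V is quadratic, so its Hessian is the constant matrix H = [[-8, 2], [2, -6]].
det(H) = 44, tr(H) = -14.
det(H) > 0 and tr(H) < 0, so H is negative definite everywhere: concave.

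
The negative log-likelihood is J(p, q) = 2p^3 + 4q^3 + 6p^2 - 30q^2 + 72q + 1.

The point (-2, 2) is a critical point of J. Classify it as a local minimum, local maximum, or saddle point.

local maximum

The mixed partial ∂²J/∂p∂q is 0, so the Hessian at any point is diag(J_pp, J_qq) = diag(12(p + 1), 12(2q - 5)).
At (-2, 2): H = diag(-12, -12).
Both eigenvalues are negative, so H is negative definite: a local maximum.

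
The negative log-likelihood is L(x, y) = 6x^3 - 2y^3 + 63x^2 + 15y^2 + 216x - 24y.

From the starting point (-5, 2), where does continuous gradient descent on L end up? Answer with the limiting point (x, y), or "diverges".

L is separable, so gradient descent decouples: x follows -∂L/∂x, y follows -∂L/∂y.
∂L/∂x = 18(x + 3)(x + 4); at x=-5 this is 36, so x decreases.
∂L/∂y = -6(y - 4)(y - 1); at y=2 this is 12, so y decreases.
The x-coordinate has no critical point in that direction and runs off to infinity.

diverges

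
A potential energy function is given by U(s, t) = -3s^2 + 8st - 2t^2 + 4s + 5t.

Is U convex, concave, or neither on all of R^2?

U is quadratic, so its Hessian is the constant matrix H = [[-6, 8], [8, -4]].
det(H) = -40, tr(H) = -10.
det(H) < 0, so H is indefinite: neither convex nor concave.

neither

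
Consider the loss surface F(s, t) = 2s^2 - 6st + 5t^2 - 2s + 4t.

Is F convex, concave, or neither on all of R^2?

F is quadratic, so its Hessian is the constant matrix H = [[4, -6], [-6, 10]].
det(H) = 4, tr(H) = 14.
det(H) > 0 and tr(H) > 0, so H is positive definite everywhere: convex.

convex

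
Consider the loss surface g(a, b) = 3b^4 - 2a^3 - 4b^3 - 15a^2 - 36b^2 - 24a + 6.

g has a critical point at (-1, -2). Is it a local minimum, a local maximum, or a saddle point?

saddle point

The mixed partial ∂²g/∂a∂b is 0, so the Hessian at any point is diag(g_aa, g_bb) = diag(-6(2a + 5), 12(3b^2 - 2b - 6)).
At (-1, -2): H = diag(-18, 120).
The eigenvalues have opposite signs, so H is indefinite: a saddle point.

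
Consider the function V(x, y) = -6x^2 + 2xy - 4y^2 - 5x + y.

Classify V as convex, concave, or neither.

V is quadratic, so its Hessian is the constant matrix H = [[-12, 2], [2, -8]].
det(H) = 92, tr(H) = -20.
det(H) > 0 and tr(H) < 0, so H is negative definite everywhere: concave.

concave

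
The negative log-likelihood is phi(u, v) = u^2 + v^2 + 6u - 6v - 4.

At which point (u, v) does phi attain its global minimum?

phi(u,v) separates as P(u) + Q(v) − 4, so its minimum is min P + min Q − 4.
P'(u) = 2u + 6 vanishes at u ∈ {-3}; Q'(v) = 2v - 6 vanishes at v ∈ {3}.
Local minima of P (where P''>0): P(-3)=-9. Local minima of Q: Q(3)=-9.
So the global minimum of phi is P(-3) + Q(3) − 4 = -9 − 9 − 4 = -22, attained at (-3, 3).

(-3, 3)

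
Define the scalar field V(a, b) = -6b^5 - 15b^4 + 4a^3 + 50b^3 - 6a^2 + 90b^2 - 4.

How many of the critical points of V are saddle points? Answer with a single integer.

4

V separates as a function of a plus a function of b, so ∇V=0 decouples.
∂V/∂a = 12a(a - 1) = 0 at a ∈ {0, 1}; ∂V/∂b = -30b(b - 2)(b + 1)(b + 3) = 0 at b ∈ {-3, -1, 0, 2}.
The Hessian is diagonal: diag(V_aa, V_bb). Second derivatives: V_aa(0)=-12, V_aa(1)=12; V_bb(-3)=900, V_bb(-1)=-180, V_bb(0)=180, V_bb(2)=-900.
Saddle points occur where the two diagonal entries have opposite signs: (0, -3), (0, 0), (1, -1), (1, 2). Count: 4.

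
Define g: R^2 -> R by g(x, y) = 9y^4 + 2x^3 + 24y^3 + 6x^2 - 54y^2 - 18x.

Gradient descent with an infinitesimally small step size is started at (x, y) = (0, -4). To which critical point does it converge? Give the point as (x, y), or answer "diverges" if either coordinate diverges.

g is separable, so gradient descent decouples: x follows -∂g/∂x, y follows -∂g/∂y.
∂g/∂x = 6(x - 1)(x + 3); at x=0 this is -18, so x increases.
∂g/∂y = 36y(y - 1)(y + 3); at y=-4 this is -720, so y increases.
x converges to its nearest critical value 1 (a local min of the x-part); y converges to -3. The iterate converges to (1, -3).

(1, -3)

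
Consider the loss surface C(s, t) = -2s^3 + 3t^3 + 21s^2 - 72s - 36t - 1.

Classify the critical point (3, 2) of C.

local minimum

The mixed partial ∂²C/∂s∂t is 0, so the Hessian at any point is diag(C_ss, C_tt) = diag(6(-2s + 7), 18t).
At (3, 2): H = diag(6, 36).
Both eigenvalues are positive, so H is positive definite: a local minimum.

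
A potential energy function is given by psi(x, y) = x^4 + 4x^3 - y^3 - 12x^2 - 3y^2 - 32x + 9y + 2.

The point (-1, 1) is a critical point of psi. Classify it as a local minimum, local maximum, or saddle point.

local maximum

The mixed partial ∂²psi/∂x∂y is 0, so the Hessian at any point is diag(psi_xx, psi_yy) = diag(12(x^2 + 2x - 2), -6(y + 1)).
At (-1, 1): H = diag(-36, -12).
Both eigenvalues are negative, so H is negative definite: a local maximum.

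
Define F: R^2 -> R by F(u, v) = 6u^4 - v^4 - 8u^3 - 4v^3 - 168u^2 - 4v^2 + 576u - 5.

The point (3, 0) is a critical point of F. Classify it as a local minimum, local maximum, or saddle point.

saddle point

The mixed partial ∂²F/∂u∂v is 0, so the Hessian at any point is diag(F_uu, F_vv) = diag(24(3u^2 - 2u - 14), -4(3v^2 + 6v + 2)).
At (3, 0): H = diag(168, -8).
The eigenvalues have opposite signs, so H is indefinite: a saddle point.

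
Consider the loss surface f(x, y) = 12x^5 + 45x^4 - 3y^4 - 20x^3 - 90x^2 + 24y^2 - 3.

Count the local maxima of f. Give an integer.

4

f separates as a function of x plus a function of y, so ∇f=0 decouples.
∂f/∂x = 60x(x - 1)(x + 1)(x + 3) = 0 at x ∈ {-3, -1, 0, 1}; ∂f/∂y = -12y(y - 2)(y + 2) = 0 at y ∈ {-2, 0, 2}.
The Hessian is diagonal: diag(f_xx, f_yy). Second derivatives: f_xx(-3)=-1440, f_xx(-1)=240, f_xx(0)=-180, f_xx(1)=480; f_yy(-2)=-96, f_yy(0)=48, f_yy(2)=-96.
Local maxima occur where both diagonal entries negative: (-3, -2), (-3, 2), (0, -2), (0, 2). Count: 4.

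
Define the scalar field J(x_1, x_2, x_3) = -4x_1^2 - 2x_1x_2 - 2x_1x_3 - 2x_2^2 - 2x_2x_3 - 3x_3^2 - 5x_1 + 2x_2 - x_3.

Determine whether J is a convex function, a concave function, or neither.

J is quadratic, so its Hessian is the constant matrix H = [[-8, -2, -2], [-2, -4, -2], [-2, -2, -6]].
Leading principal minors: -8, 28, -136.
Signs alternate −, +, − ⇒ H ≺ 0 ⇒ concave.

concave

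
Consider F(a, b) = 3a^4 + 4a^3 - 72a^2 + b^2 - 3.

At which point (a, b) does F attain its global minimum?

(-4, 0)

F(a,b) separates as P(a) + Q(b) − 3, so its minimum is min P + min Q − 3.
P'(a) = 12a(a - 3)(a + 4) vanishes at a ∈ {-4, 0, 3}; Q'(b) = 2b vanishes at b ∈ {0}.
Local minima of P (where P''>0): P(-4)=-640, P(3)=-297. Local minima of Q: Q(0)=0.
So the global minimum of F is P(-4) + Q(0) − 3 = -640 + 0 − 3 = -643, attained at (-4, 0).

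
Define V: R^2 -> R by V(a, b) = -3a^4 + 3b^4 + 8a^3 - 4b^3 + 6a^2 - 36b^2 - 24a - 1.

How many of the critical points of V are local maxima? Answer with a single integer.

2

V separates as a function of a plus a function of b, so ∇V=0 decouples.
∂V/∂a = -12(a - 2)(a - 1)(a + 1) = 0 at a ∈ {-1, 1, 2}; ∂V/∂b = 12b(b - 3)(b + 2) = 0 at b ∈ {-2, 0, 3}.
The Hessian is diagonal: diag(V_aa, V_bb). Second derivatives: V_aa(-1)=-72, V_aa(1)=24, V_aa(2)=-36; V_bb(-2)=120, V_bb(0)=-72, V_bb(3)=180.
Local maxima occur where both diagonal entries negative: (-1, 0), (2, 0). Count: 2.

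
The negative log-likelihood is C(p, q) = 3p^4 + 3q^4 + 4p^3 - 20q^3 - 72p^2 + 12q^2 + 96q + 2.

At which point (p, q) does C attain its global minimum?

C(p,q) separates as A(p) + B(q) + 2, so its minimum is min A + min B + 2.
A'(p) = 12p(p - 3)(p + 4) vanishes at p ∈ {-4, 0, 3}; B'(q) = 12(q - 4)(q - 2)(q + 1) vanishes at q ∈ {-1, 2, 4}.
Local minima of A (where A''>0): A(-4)=-640, A(3)=-297. Local minima of B: B(-1)=-61, B(4)=64.
So the global minimum of C is A(-4) + B(-1) + 2 = -640 − 61 + 2 = -699, attained at (-4, -1).

(-4, -1)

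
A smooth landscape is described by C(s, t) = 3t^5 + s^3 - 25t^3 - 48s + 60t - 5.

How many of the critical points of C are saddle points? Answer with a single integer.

C separates as a function of s plus a function of t, so ∇C=0 decouples.
∂C/∂s = 3(s - 4)(s + 4) = 0 at s ∈ {-4, 4}; ∂C/∂t = 15(t - 2)(t - 1)(t + 1)(t + 2) = 0 at t ∈ {-2, -1, 1, 2}.
The Hessian is diagonal: diag(C_ss, C_tt). Second derivatives: C_ss(-4)=-24, C_ss(4)=24; C_tt(-2)=-180, C_tt(-1)=90, C_tt(1)=-90, C_tt(2)=180.
Saddle points occur where the two diagonal entries have opposite signs: (-4, -1), (-4, 2), (4, -2), (4, 1). Count: 4.

4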